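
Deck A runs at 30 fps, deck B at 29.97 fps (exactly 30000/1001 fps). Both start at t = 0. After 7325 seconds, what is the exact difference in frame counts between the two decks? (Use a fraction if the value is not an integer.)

A emits 30 × 7325 = 219750 frames; B emits 30000/1001 × 7325 = 219750000/1001.
Difference = 219750/1001 frames (≈ 219.5305); B is behind A.

219750/1001 frames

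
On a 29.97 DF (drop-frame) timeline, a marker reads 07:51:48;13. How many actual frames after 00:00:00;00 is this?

Complete 10-minute blocks: 47, each 17982 frames → 845154.
Remaining 1 whole minute in the current block: 1800 + 0 × 1798 = 1800 frames.
Within the current minute: 48 × 30 + 13 − 2 = 1451 (labels ;00/;01 skipped at this minute). Total = 845154 + 1800 + 1451 = 848405.

848405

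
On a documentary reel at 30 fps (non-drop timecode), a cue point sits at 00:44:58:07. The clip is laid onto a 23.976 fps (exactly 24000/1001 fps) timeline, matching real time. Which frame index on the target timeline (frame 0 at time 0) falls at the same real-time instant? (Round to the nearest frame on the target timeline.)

frame 64693

Source frame index: (0×3600 + 44×60 + 58) × 30 + 7 = 80947.
Real time: 80947 / (30) = 80947/30 s.
Target frame: (80947/30) × (24000/1001) = 64757600/1001 ≈ 64692.907 → 64693.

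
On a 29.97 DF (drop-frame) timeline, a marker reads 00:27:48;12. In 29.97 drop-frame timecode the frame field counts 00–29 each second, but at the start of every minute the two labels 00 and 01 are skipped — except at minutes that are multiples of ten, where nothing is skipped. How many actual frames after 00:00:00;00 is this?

50002

As if non-drop at 30 labels/s: (0 × 3600 + 27 × 60 + 48) × 30 + 12 = 50052.
Minute boundaries passed: 27; those not divisible by 10: 27 − 2 = 25; dropped labels = 2 × 25 = 50.
Actual frame index = 50052 − 50 = 50002.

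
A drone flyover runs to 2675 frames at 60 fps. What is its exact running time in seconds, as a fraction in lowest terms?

Running time = 2675 ÷ (60) = 2675 × 1/60 = 535/12 s.

535/12 seconds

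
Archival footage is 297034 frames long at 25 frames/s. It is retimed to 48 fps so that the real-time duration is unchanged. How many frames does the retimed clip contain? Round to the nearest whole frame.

570305 frames

Frames at target rate = 297034 × (48) / (25) = 14257632/25 ≈ 570305.280.
Nearest whole frame: 570305.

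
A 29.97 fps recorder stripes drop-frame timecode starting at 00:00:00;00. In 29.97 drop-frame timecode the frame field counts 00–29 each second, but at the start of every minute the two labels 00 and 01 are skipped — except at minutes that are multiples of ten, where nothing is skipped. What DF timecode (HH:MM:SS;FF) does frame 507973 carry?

04:42:29;11

Each 10-minute DF block holds 10 × 60 × 30 − 9 × 2 = 17982 frames. 507973 ÷ 17982 → 28 full blocks, remainder 4477.
Within the partial block the first minute is 1800 frames and each further minute 1798, so 2 further minute boundaries passed. Total skipped labels = 18 × 28 + 2 × 2 = 508.
Non-drop label index = 507973 + 508 = 508481; at 30 labels/s that is 04:42:29:11, i.e. DF 04:42:29;11.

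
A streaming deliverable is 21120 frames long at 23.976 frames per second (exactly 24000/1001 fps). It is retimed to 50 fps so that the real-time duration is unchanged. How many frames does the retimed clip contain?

44044 frames

Target frames = source frames × (target rate / source rate) = 21120 × (50)/(24000/1001) = 21120 × 1001/480 = 44044.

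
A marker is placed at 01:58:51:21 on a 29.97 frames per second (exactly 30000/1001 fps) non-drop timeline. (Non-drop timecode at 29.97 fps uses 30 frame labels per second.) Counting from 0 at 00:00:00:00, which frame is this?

frame 213951

Total seconds to the label: (1 × 3600 + 58 × 60 + 51) = 7131.
Frame index = 7131 × 30 + 21 = 213951.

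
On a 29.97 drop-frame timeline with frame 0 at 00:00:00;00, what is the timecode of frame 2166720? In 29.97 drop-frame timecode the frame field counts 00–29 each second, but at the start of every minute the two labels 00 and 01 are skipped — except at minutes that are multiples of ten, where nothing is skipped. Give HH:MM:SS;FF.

Each 10-minute DF block holds 10 × 60 × 30 − 9 × 2 = 17982 frames. 2166720 ÷ 17982 → 120 full blocks, remainder 8880.
Within the partial block the first minute is 1800 frames and each further minute 1798, so 4 further minute boundaries passed. Total skipped labels = 18 × 120 + 2 × 4 = 2168.
Non-drop label index = 2166720 + 2168 = 2168888; at 30 labels/s that is 20:04:56:08, i.e. DF 20:04:56;08.

20:04:56;08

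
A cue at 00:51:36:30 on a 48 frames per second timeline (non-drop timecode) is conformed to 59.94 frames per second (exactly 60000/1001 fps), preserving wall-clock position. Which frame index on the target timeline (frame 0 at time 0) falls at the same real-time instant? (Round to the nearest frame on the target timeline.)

Source frame index: (0×3600 + 51×60 + 36) × 48 + 30 = 148638.
Real time: 148638 / (48) = 24773/8 s.
Target frame: (24773/8) × (60000/1001) = 26542500/143 ≈ 185611.888 → 185612.

frame 185612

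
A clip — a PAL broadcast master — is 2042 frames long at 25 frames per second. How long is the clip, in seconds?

Running time = 2042 / (25) = 81.68 s.

81.68 seconds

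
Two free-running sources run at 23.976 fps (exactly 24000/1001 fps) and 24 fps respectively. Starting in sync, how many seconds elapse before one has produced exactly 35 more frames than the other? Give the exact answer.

The gap grows by |24 − 24000/1001| = 24/1001 frames per second.
Time for a 35-frame gap: 35 ÷ (24/1001) = 35035/24 s.

35035/24 seconds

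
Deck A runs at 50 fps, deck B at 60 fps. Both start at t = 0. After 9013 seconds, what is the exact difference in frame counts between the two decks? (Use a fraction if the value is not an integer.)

A emits 50 × 9013 = 450650 frames; B emits 60 × 9013 = 540780.
Difference = 90130 frames; B is ahead of A.

90130 frames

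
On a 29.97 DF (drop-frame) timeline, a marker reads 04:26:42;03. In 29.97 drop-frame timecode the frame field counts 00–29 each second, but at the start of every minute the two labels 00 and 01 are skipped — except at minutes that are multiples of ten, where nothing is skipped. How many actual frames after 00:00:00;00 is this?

479583

As if non-drop at 30 labels/s: (4 × 3600 + 26 × 60 + 42) × 30 + 3 = 480063.
Minute boundaries passed: 266; those not divisible by 10: 266 − 26 = 240; dropped labels = 2 × 240 = 480.
Actual frame index = 480063 − 480 = 479583.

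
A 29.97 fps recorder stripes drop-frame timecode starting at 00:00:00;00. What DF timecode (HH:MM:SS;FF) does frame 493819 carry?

Each 10-minute DF block holds 10 × 60 × 30 − 9 × 2 = 17982 frames. 493819 ÷ 17982 → 27 full blocks, remainder 8305.
Within the partial block the first minute is 1800 frames and each further minute 1798, so 4 further minute boundaries passed. Total skipped labels = 18 × 27 + 2 × 4 = 494.
Non-drop label index = 493819 + 494 = 494313; at 30 labels/s that is 04:34:37:03, i.e. DF 04:34:37;03.

04:34:37;03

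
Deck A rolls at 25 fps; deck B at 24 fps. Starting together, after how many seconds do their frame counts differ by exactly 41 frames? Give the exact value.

The gap grows by |24 − 25| = 1 frame per second.
Time for a 41-frame gap: 41 ÷ (1) = 41 s.

41 seconds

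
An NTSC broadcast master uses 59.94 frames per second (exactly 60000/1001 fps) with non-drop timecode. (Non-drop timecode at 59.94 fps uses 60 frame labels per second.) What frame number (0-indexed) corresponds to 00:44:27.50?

160070

Total seconds to the label: (0 × 3600 + 44 × 60 + 27) = 2667.
Frame index = 2667 × 60 + 50 = 160070.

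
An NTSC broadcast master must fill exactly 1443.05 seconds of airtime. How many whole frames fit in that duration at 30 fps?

Frames = 1443.05 × 30 = 86583/2 ≈ 43291.5000.
Complete frames: 43291.

43291 frames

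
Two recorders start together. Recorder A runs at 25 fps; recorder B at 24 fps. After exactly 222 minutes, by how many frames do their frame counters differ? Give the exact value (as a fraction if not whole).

13320 frames

222 min = 13320 s.
A emits 25 × 13320 = 333000 frames; B emits 24 × 13320 = 319680.
Difference = 13320 frames; B is behind A.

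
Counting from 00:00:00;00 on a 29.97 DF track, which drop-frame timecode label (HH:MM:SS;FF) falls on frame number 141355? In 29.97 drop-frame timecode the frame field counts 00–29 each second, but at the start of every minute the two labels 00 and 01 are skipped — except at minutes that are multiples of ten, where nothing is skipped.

Ten DF minutes hold 17982 frames, so frame 141355 lies in block 7 (frames 125874–143855) with 15481 frames into that block.
The block's first minute is 1800 frames and the rest 1798 each; 15481 frames reaches minute 8, so 7 × 18 + 8 × 2 = 142 labels have been skipped so far.
Adding those back, label number 141355 + 142 = 141497 at 30 labels/s is 4716 s + 17 f = 1 h 18 min 36 s frame 17, i.e. 01:18:36;17.

01:18:36;17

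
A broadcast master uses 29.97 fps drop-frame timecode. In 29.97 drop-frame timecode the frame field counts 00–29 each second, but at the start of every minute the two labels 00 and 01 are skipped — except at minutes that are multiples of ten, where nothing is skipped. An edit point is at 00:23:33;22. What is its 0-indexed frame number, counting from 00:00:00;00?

42370

Complete 10-minute blocks: 2, each 17982 frames → 35964.
Remaining 3 whole minutes in the current block: 1800 + 2 × 1798 = 5396 frames.
Within the current minute: 33 × 30 + 22 − 2 = 1010 (labels ;00/;01 skipped at this minute). Total = 35964 + 5396 + 1010 = 42370.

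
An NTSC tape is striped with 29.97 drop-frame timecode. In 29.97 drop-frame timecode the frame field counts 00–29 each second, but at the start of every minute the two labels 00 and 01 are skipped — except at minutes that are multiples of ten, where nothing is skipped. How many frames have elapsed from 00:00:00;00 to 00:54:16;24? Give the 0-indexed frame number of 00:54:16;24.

97606

As if non-drop at 30 labels/s: (0 × 3600 + 54 × 60 + 16) × 30 + 24 = 97704.
Minute boundaries passed: 54; those not divisible by 10: 54 − 5 = 49; dropped labels = 2 × 49 = 98.
Actual frame index = 97704 − 98 = 97606.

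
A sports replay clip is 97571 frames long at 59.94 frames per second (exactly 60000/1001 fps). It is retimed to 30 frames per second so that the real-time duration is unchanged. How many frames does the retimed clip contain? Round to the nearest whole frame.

48834 frames

Frames at target rate = 97571 × (30) / (60000/1001) = 97668571/2000 ≈ 48834.285.
Nearest whole frame: 48834.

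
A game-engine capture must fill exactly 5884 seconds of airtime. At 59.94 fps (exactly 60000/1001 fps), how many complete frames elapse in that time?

Frames = 5884 × 60000/1001 = 353040000/1001 ≈ 352687.3127.
Complete frames: 352687.

352687 frames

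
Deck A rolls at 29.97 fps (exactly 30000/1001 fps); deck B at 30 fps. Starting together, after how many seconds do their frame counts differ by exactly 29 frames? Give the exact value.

29029/30 seconds

The gap grows by |30 − 30000/1001| = 30/1001 frames per second.
Time for a 29-frame gap: 29 ÷ (30/1001) = 29029/30 s.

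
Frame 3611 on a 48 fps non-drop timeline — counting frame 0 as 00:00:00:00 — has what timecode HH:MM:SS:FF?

3611 ÷ 48 = 75 full seconds, remainder 11 frames.
75 s = 0 h 1 min 15 s.
Timecode: 00:01:15:11.

00:01:15:11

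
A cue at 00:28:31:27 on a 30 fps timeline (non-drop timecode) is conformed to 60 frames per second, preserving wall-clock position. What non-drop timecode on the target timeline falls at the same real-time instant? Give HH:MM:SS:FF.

00:28:31:54

Source frame index: (0×3600 + 28×60 + 31) × 30 + 27 = 51357.
Real time: 51357 / (30) = 17119/10 s.
Target frame: (17119/10) × (60) = 102714.
At 60 labels/s: frame 102714 → 00:28:31:54.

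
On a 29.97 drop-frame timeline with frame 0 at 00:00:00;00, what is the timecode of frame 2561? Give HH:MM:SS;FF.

00:01:25;13

Each 10-minute DF block holds 10 × 60 × 30 − 9 × 2 = 17982 frames. 2561 ÷ 17982 → 0 full blocks, remainder 2561.
Within the partial block the first minute is 1800 frames and each further minute 1798, so 1 further minute boundary passed. Total skipped labels = 18 × 0 + 2 × 1 = 2.
Non-drop label index = 2561 + 2 = 2563; at 30 labels/s that is 00:01:25:13, i.e. DF 00:01:25;13.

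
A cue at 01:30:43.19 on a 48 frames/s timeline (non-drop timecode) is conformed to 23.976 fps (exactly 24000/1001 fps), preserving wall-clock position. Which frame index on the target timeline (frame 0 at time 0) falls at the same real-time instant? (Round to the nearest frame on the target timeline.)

Source frame index: (1×3600 + 30×60 + 43) × 48 + 19 = 261283.
Real time: 261283 / (48) = 261283/48 s.
Target frame: (261283/48) × (24000/1001) = 11876500/91 ≈ 130510.989 → 130511.

frame 130511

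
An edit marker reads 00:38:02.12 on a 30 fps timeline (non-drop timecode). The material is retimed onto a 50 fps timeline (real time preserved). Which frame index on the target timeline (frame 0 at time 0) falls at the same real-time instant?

frame 114120

Source frame index: (0×3600 + 38×60 + 2) × 30 + 12 = 68472.
Real time: 68472 / (30) = 11412/5 s.
Target frame: (11412/5) × (50) = 114120.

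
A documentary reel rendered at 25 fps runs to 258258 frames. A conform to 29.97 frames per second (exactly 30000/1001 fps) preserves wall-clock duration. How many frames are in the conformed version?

309600 frames

Target frames = source frames × (target rate / source rate) = 258258 × (30000/1001)/(25) = 258258 × 1200/1001 = 309600.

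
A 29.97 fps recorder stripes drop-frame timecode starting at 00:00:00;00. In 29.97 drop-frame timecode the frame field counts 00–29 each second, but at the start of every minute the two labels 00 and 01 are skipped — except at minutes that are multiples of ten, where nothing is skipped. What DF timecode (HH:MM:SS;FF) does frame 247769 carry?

02:17:47;07

Ten DF minutes hold 17982 frames, so frame 247769 lies in block 13 (frames 233766–251747) with 14003 frames into that block.
The block's first minute is 1800 frames and the rest 1798 each; 14003 frames reaches minute 7, so 13 × 18 + 7 × 2 = 248 labels have been skipped so far.
Adding those back, label number 247769 + 248 = 248017 at 30 labels/s is 8267 s + 7 f = 2 h 17 min 47 s frame 7, i.e. 02:17:47;07.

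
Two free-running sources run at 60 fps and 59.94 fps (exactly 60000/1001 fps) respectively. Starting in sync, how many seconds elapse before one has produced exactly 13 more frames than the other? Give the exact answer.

The gap grows by |60000/1001 − 60| = 60/1001 frames per second.
Time for a 13-frame gap: 13 ÷ (60/1001) = 13013/60 s.

13013/60 seconds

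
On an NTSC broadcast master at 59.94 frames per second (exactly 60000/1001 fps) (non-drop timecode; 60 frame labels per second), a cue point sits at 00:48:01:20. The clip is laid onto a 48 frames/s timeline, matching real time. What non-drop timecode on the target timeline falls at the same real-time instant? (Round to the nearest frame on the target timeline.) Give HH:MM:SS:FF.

Source frame index: (0×3600 + 48×60 + 1) × 60 + 20 = 172880.
Real time: 172880 / (60000/1001) = 2163161/750 s.
Target frame: (2163161/750) × (48) = 17305288/125 ≈ 138442.304 → 138442.
At 48 labels/s: frame 138442 → 00:48:04:10.

00:48:04:10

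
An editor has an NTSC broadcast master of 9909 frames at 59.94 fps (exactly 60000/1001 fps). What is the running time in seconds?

Running time = 9909 / (60000/1001) = 165.31515 s.

165.31515 seconds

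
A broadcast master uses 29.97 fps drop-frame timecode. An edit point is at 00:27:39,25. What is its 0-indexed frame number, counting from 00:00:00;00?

49745

Complete 10-minute blocks: 2, each 17982 frames → 35964.
Remaining 7 whole minutes in the current block: 1800 + 6 × 1798 = 12588 frames.
Within the current minute: 39 × 30 + 25 − 2 = 1193 (labels ;00/;01 skipped at this minute). Total = 35964 + 12588 + 1193 = 49745.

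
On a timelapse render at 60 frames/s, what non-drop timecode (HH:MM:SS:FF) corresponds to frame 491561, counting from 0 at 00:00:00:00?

02:16:32:41

491561 ÷ 60 = 8192 full seconds, remainder 41 frames.
8192 s = 2 h 16 min 32 s.
Timecode: 02:16:32:41.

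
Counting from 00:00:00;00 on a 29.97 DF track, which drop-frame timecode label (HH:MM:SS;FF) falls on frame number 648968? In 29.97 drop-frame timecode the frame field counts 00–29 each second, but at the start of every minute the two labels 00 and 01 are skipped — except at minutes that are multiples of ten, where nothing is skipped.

Each 10-minute DF block holds 10 × 60 × 30 − 9 × 2 = 17982 frames. 648968 ÷ 17982 → 36 full blocks, remainder 1616.
Within the partial block the first minute is 1800 frames and each further minute 1798, so 0 further minute boundaries passed. Total skipped labels = 18 × 36 + 2 × 0 = 648.
Non-drop label index = 648968 + 648 = 649616; at 30 labels/s that is 06:00:53:26, i.e. DF 06:00:53;26.

06:00:53;26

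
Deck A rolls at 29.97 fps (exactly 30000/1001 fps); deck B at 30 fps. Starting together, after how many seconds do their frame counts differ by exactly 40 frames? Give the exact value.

The gap grows by |30 − 30000/1001| = 30/1001 frames per second.
Time for a 40-frame gap: 40 ÷ (30/1001) = 4004/3 s.

4004/3 seconds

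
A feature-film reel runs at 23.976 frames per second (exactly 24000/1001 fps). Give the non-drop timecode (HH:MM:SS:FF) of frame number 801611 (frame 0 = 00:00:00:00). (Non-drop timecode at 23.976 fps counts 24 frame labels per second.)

801611 ÷ 24 = 33400 full seconds, remainder 11 frames.
33400 s = 9 h 16 min 40 s.
Timecode: 09:16:40:11.

09:16:40:11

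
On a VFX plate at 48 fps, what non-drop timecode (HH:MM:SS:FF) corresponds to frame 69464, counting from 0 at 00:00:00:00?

00:24:07:08

69464 ÷ 48 = 1447 full seconds, remainder 8 frames.
1447 s = 0 h 24 min 7 s.
Timecode: 00:24:07:08.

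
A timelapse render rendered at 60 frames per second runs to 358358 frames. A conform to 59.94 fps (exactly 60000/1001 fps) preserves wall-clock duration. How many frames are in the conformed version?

358000 frames

Target frames = source frames × (target rate / source rate) = 358358 × (60000/1001)/(60) = 358358 × 1000/1001 = 358000.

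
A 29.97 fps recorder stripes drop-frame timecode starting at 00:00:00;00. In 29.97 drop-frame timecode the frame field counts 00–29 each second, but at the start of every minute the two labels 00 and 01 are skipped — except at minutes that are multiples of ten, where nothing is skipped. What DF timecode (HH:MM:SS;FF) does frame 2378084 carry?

22:02:28;24

Ten DF minutes hold 17982 frames, so frame 2378084 lies in block 132 (frames 2373624–2391605) with 4460 frames into that block.
The block's first minute is 1800 frames and the rest 1798 each; 4460 frames reaches minute 2, so 132 × 18 + 2 × 2 = 2380 labels have been skipped so far.
Adding those back, label number 2378084 + 2380 = 2380464 at 30 labels/s is 79348 s + 24 f = 22 h 2 min 28 s frame 24, i.e. 22:02:28;24.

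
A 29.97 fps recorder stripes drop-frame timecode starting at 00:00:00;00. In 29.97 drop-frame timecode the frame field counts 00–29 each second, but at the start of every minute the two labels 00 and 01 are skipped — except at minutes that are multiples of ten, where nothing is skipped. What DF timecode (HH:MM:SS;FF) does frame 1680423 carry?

Each 10-minute DF block holds 10 × 60 × 30 − 9 × 2 = 17982 frames. 1680423 ÷ 17982 → 93 full blocks, remainder 8097.
Within the partial block the first minute is 1800 frames and each further minute 1798, so 4 further minute boundaries passed. Total skipped labels = 18 × 93 + 2 × 4 = 1682.
Non-drop label index = 1680423 + 1682 = 1682105; at 30 labels/s that is 15:34:30:05, i.e. DF 15:34:30;05.

15:34:30;05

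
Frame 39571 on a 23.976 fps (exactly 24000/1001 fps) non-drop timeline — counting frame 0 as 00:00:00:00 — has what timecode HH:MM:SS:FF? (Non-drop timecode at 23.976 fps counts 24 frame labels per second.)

00:27:28:19

39571 ÷ 24 = 1648 full seconds, remainder 19 frames.
1648 s = 0 h 27 min 28 s.
Timecode: 00:27:28:19.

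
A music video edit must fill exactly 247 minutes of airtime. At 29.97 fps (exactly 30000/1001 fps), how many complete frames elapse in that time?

444155 frames

247 min = 14820 s.
Frames = 14820 × 30000/1001 = 34200000/77 ≈ 444155.8442.
Complete frames: 444155.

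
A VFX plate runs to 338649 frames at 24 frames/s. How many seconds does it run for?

Running time = 338649 / (24) = 14110.375 s.

14110.375 seconds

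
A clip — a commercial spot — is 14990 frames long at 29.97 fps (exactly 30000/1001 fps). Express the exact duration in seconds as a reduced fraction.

Running time = 14990 ÷ (30000/1001) = 14990 × 1001/30000 = 1500499/3000 s.

1500499/3000 seconds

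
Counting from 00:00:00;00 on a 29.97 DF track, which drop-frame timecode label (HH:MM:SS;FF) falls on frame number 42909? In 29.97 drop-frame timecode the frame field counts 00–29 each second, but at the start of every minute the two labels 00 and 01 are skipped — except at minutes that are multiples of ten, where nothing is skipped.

Each 10-minute DF block holds 10 × 60 × 30 − 9 × 2 = 17982 frames. 42909 ÷ 17982 → 2 full blocks, remainder 6945.
Within the partial block the first minute is 1800 frames and each further minute 1798, so 3 further minute boundaries passed. Total skipped labels = 18 × 2 + 2 × 3 = 42.
Non-drop label index = 42909 + 42 = 42951; at 30 labels/s that is 00:23:51:21, i.e. DF 00:23:51;21.

00:23:51;21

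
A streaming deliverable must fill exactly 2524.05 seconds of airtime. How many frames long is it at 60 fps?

Frames = 2524.05 × 60 = 151443.

151443 frames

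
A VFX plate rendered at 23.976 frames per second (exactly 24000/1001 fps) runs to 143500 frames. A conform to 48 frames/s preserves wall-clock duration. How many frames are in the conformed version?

Target frames = source frames × (target rate / source rate) = 143500 × (48)/(24000/1001) = 143500 × 1001/500 = 287287.

287287 frames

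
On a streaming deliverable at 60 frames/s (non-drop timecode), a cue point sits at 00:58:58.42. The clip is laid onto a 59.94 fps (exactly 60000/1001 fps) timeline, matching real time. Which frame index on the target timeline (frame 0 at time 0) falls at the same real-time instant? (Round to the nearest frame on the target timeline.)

frame 212110

Source frame index: (0×3600 + 58×60 + 58) × 60 + 42 = 212322.
Real time: 212322 / (60) = 35387/10 s.
Target frame: (35387/10) × (60000/1001) = 19302000/91 ≈ 212109.890 → 212110.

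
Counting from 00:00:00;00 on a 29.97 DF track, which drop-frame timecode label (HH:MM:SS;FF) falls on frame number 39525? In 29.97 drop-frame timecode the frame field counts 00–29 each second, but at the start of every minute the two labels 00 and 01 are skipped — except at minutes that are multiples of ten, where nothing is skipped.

00:21:58;23

Each 10-minute DF block holds 10 × 60 × 30 − 9 × 2 = 17982 frames. 39525 ÷ 17982 → 2 full blocks, remainder 3561.
Within the partial block the first minute is 1800 frames and each further minute 1798, so 1 further minute boundary passed. Total skipped labels = 18 × 2 + 2 × 1 = 38.
Non-drop label index = 39525 + 38 = 39563; at 30 labels/s that is 00:21:58:23, i.e. DF 00:21:58;23.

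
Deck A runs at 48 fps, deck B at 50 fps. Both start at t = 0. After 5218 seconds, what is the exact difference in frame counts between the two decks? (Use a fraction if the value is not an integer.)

A emits 48 × 5218 = 250464 frames; B emits 50 × 5218 = 260900.
Difference = 10436 frames; B is ahead of A.

10436 frames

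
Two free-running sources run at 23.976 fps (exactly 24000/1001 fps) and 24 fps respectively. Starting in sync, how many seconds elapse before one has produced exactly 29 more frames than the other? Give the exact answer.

The gap grows by |24 − 24000/1001| = 24/1001 frames per second.
Time for a 29-frame gap: 29 ÷ (24/1001) = 29029/24 s.

29029/24 seconds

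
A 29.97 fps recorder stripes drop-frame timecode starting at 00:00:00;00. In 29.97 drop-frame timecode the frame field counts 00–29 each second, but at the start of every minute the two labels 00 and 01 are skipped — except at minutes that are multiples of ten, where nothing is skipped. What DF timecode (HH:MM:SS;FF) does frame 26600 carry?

Ten DF minutes hold 17982 frames, so frame 26600 lies in block 1 (frames 17982–35963) with 8618 frames into that block.
The block's first minute is 1800 frames and the rest 1798 each; 8618 frames reaches minute 4, so 1 × 18 + 4 × 2 = 26 labels have been skipped so far.
Adding those back, label number 26600 + 26 = 26626 at 30 labels/s is 887 s + 16 f = 0 h 14 min 47 s frame 16, i.e. 00:14:47;16.

00:14:47;16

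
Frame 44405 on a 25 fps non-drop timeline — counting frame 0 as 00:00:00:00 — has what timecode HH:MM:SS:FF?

00:29:36:05

44405 ÷ 25 = 1776 full seconds, remainder 5 frames.
1776 s = 0 h 29 min 36 s.
Timecode: 00:29:36:05.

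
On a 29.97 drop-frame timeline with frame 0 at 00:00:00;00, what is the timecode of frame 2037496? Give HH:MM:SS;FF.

18:53:04;16

Each 10-minute DF block holds 10 × 60 × 30 − 9 × 2 = 17982 frames. 2037496 ÷ 17982 → 113 full blocks, remainder 5530.
Within the partial block the first minute is 1800 frames and each further minute 1798, so 3 further minute boundaries passed. Total skipped labels = 18 × 113 + 2 × 3 = 2040.
Non-drop label index = 2037496 + 2040 = 2039536; at 30 labels/s that is 18:53:04:16, i.e. DF 18:53:04;16.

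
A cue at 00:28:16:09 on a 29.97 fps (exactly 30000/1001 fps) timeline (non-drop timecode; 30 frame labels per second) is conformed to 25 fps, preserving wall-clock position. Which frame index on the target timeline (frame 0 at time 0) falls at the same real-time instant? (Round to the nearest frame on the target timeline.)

Source frame index: (0×3600 + 28×60 + 16) × 30 + 9 = 50889.
Real time: 50889 / (30000/1001) = 16979963/10000 s.
Target frame: (16979963/10000) × (25) = 16979963/400 ≈ 42449.908 → 42450.

frame 42450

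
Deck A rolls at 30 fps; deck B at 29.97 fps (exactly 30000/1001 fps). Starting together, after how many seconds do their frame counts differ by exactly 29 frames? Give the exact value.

The gap grows by |30000/1001 − 30| = 30/1001 frames per second.
Time for a 29-frame gap: 29 ÷ (30/1001) = 29029/30 s.

29029/30 seconds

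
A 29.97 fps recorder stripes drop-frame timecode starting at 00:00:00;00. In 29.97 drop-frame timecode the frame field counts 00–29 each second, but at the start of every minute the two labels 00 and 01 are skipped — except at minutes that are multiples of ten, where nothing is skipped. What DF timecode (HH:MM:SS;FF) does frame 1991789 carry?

Each 10-minute DF block holds 10 × 60 × 30 − 9 × 2 = 17982 frames. 1991789 ÷ 17982 → 110 full blocks, remainder 13769.
Within the partial block the first minute is 1800 frames and each further minute 1798, so 7 further minute boundaries passed. Total skipped labels = 18 × 110 + 2 × 7 = 1994.
Non-drop label index = 1991789 + 1994 = 1993783; at 30 labels/s that is 18:27:39:13, i.e. DF 18:27:39;13.

18:27:39;13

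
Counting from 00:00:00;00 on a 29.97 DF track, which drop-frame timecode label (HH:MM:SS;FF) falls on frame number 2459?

Ten DF minutes hold 17982 frames, so frame 2459 lies in block 0 (frames 0–17981) with 2459 frames into that block.
The block's first minute is 1800 frames and the rest 1798 each; 2459 frames reaches minute 1, so 0 × 18 + 1 × 2 = 2 labels have been skipped so far.
Adding those back, label number 2459 + 2 = 2461 at 30 labels/s is 82 s + 1 f = 0 h 1 min 22 s frame 1, i.e. 00:01:22;01.

00:01:22;01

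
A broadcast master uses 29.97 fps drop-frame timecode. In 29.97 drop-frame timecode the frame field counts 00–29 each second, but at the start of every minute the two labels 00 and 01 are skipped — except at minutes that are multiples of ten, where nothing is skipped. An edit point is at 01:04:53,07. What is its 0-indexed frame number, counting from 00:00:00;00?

116681

Complete 10-minute blocks: 6, each 17982 frames → 107892.
Remaining 4 whole minutes in the current block: 1800 + 3 × 1798 = 7194 frames.
Within the current minute: 53 × 30 + 7 − 2 = 1595 (labels ;00/;01 skipped at this minute). Total = 107892 + 7194 + 1595 = 116681.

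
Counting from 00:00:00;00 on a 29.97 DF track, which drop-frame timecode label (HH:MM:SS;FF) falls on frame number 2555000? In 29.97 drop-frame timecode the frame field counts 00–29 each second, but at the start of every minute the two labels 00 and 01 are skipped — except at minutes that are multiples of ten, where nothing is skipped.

23:40:51;26

Each 10-minute DF block holds 10 × 60 × 30 − 9 × 2 = 17982 frames. 2555000 ÷ 17982 → 142 full blocks, remainder 1556.
Within the partial block the first minute is 1800 frames and each further minute 1798, so 0 further minute boundaries passed. Total skipped labels = 18 × 142 + 2 × 0 = 2556.
Non-drop label index = 2555000 + 2556 = 2557556; at 30 labels/s that is 23:40:51:26, i.e. DF 23:40:51;26.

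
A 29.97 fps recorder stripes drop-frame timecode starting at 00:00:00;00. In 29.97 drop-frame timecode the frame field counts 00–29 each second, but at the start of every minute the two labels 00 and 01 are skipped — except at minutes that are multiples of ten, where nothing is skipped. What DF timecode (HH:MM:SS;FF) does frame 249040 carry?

Each 10-minute DF block holds 10 × 60 × 30 − 9 × 2 = 17982 frames. 249040 ÷ 17982 → 13 full blocks, remainder 15274.
Within the partial block the first minute is 1800 frames and each further minute 1798, so 8 further minute boundaries passed. Total skipped labels = 18 × 13 + 2 × 8 = 250.
Non-drop label index = 249040 + 250 = 249290; at 30 labels/s that is 02:18:29:20, i.e. DF 02:18:29;20.

02:18:29;20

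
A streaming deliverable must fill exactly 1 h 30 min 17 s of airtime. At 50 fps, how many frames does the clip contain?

270850 frames

1 h 30 min 17 s = 5417 s.
Frames = 5417 × 50 = 270850.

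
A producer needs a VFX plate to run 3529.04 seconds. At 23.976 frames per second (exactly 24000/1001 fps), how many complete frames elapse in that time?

Frames = 3529.04 × 24000/1001 = 84696960/1001 ≈ 84612.3477.
Complete frames: 84612.

84612 frames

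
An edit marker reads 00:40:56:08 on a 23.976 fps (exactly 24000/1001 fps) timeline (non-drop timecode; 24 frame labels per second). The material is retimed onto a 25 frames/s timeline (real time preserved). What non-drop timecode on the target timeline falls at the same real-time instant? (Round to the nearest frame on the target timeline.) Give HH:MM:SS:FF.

00:40:58:20

Source frame index: (0×3600 + 40×60 + 56) × 24 + 8 = 58952.
Real time: 58952 / (24000/1001) = 7376369/3000 s.
Target frame: (7376369/3000) × (25) = 7376369/120 ≈ 61469.742 → 61470.
At 25 labels/s: frame 61470 → 00:40:58:20.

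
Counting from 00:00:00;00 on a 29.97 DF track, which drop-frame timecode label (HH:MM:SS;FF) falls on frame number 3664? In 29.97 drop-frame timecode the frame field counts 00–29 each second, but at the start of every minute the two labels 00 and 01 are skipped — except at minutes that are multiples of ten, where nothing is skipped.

00:02:02;08

Each 10-minute DF block holds 10 × 60 × 30 − 9 × 2 = 17982 frames. 3664 ÷ 17982 → 0 full blocks, remainder 3664.
Within the partial block the first minute is 1800 frames and each further minute 1798, so 2 further minute boundaries passed. Total skipped labels = 18 × 0 + 2 × 2 = 4.
Non-drop label index = 3664 + 4 = 3668; at 30 labels/s that is 00:02:02:08, i.e. DF 00:02:02;08.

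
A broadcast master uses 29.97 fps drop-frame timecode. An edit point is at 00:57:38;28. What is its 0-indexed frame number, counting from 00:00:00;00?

103664

Complete 10-minute blocks: 5, each 17982 frames → 89910.
Remaining 7 whole minutes in the current block: 1800 + 6 × 1798 = 12588 frames.
Within the current minute: 38 × 30 + 28 − 2 = 1166 (labels ;00/;01 skipped at this minute). Total = 89910 + 12588 + 1166 = 103664.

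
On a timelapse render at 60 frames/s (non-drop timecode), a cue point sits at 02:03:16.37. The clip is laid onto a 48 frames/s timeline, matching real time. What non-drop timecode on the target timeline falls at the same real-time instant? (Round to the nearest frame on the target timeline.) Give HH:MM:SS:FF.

02:03:16:30

Source frame index: (2×3600 + 3×60 + 16) × 60 + 37 = 443797.
Real time: 443797 / (60) = 443797/60 s.
Target frame: (443797/60) × (48) = 1775188/5 ≈ 355037.600 → 355038.
At 48 labels/s: frame 355038 → 02:03:16:30.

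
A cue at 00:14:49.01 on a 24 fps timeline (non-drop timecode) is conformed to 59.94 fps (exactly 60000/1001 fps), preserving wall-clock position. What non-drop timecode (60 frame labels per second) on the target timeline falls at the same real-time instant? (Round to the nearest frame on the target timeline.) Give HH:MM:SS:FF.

00:14:48:09

Source frame index: (0×3600 + 14×60 + 49) × 24 + 1 = 21337.
Real time: 21337 / (24) = 21337/24 s.
Target frame: (21337/24) × (60000/1001) = 53342500/1001 ≈ 53289.211 → 53289.
At 60 labels/s: frame 53289 → 00:14:48:09.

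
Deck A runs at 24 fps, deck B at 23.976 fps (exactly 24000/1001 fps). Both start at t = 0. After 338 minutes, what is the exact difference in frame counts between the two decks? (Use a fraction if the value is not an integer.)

338 min = 20280 s.
A emits 24 × 20280 = 486720 frames; B emits 24000/1001 × 20280 = 37440000/77.
Difference = 37440/77 frames (≈ 486.2338); B is behind A.

37440/77 frames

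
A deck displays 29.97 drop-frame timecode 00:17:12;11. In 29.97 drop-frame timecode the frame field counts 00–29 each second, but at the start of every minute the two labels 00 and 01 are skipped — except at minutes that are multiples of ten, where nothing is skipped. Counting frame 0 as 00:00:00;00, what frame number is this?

30939

Complete 10-minute blocks: 1, each 17982 frames → 17982.
Remaining 7 whole minutes in the current block: 1800 + 6 × 1798 = 12588 frames.
Within the current minute: 12 × 30 + 11 − 2 = 369 (labels ;00/;01 skipped at this minute). Total = 17982 + 12588 + 369 = 30939.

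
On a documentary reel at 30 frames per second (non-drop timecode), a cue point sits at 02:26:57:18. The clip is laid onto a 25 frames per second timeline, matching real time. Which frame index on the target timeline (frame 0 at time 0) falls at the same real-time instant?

Source frame index: (2×3600 + 26×60 + 57) × 30 + 18 = 264528.
Real time: 264528 / (30) = 44088/5 s.
Target frame: (44088/5) × (25) = 220440.

frame 220440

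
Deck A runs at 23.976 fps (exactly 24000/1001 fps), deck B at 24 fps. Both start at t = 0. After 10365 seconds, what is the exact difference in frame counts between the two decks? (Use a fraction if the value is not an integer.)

248760/1001 frames

A emits 24000/1001 × 10365 = 248760000/1001 frames; B emits 24 × 10365 = 248760.
Difference = 248760/1001 frames (≈ 248.5115); B is ahead of A.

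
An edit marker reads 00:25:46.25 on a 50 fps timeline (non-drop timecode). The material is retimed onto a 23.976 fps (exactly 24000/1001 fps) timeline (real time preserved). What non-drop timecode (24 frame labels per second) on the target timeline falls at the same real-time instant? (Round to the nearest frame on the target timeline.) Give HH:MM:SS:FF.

00:25:44:23

Source frame index: (0×3600 + 25×60 + 46) × 50 + 25 = 77325.
Real time: 77325 / (50) = 3093/2 s.
Target frame: (3093/2) × (24000/1001) = 37116000/1001 ≈ 37078.921 → 37079.
At 24 labels/s: frame 37079 → 00:25:44:23.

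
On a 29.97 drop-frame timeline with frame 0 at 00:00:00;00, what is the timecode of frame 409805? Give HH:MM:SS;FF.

Each 10-minute DF block holds 10 × 60 × 30 − 9 × 2 = 17982 frames. 409805 ÷ 17982 → 22 full blocks, remainder 14201.
Within the partial block the first minute is 1800 frames and each further minute 1798, so 7 further minute boundaries passed. Total skipped labels = 18 × 22 + 2 × 7 = 410.
Non-drop label index = 409805 + 410 = 410215; at 30 labels/s that is 03:47:53:25, i.e. DF 03:47:53;25.

03:47:53;25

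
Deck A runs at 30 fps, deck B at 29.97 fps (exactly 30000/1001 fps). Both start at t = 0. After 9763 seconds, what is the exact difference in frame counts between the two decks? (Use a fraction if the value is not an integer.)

A emits 30 × 9763 = 292890 frames; B emits 30000/1001 × 9763 = 22530000/77.
Difference = 22530/77 frames (≈ 292.5974); B is behind A.

22530/77 frames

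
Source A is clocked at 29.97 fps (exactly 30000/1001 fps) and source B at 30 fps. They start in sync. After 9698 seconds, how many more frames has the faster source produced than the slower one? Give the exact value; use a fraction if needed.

22380/77 frames

A emits 30000/1001 × 9698 = 22380000/77 frames; B emits 30 × 9698 = 290940.
Difference = 22380/77 frames (≈ 290.6494); B is ahead of A.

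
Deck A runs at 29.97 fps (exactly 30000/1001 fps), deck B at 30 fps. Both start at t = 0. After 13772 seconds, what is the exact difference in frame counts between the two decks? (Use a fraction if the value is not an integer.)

37560/91 frames

A emits 30000/1001 × 13772 = 37560000/91 frames; B emits 30 × 13772 = 413160.
Difference = 37560/91 frames (≈ 412.7473); B is ahead of A.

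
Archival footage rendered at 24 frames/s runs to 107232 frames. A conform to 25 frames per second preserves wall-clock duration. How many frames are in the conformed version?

111700 frames

Target frames = source frames × (target rate / source rate) = 107232 × (25)/(24) = 107232 × 25/24 = 111700.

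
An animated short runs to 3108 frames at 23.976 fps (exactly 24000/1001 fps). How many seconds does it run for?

Running time = 3108 / (24000/1001) = 129.6295 s.

129.6295 seconds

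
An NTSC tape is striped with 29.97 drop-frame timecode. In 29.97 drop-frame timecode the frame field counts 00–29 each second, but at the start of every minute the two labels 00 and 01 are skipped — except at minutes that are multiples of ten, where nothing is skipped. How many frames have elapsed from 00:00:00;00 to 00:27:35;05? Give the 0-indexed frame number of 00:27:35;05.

Complete 10-minute blocks: 2, each 17982 frames → 35964.
Remaining 7 whole minutes in the current block: 1800 + 6 × 1798 = 12588 frames.
Within the current minute: 35 × 30 + 5 − 2 = 1053 (labels ;00/;01 skipped at this minute). Total = 35964 + 12588 + 1053 = 49605.

49605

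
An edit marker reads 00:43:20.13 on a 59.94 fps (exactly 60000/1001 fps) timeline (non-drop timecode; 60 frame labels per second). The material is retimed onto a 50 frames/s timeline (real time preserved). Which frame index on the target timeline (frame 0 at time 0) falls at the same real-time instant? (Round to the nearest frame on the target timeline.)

frame 130141

Source frame index: (0×3600 + 43×60 + 20) × 60 + 13 = 156013.
Real time: 156013 / (60000/1001) = 156169013/60000 s.
Target frame: (156169013/60000) × (50) = 156169013/1200 ≈ 130140.844 → 130141.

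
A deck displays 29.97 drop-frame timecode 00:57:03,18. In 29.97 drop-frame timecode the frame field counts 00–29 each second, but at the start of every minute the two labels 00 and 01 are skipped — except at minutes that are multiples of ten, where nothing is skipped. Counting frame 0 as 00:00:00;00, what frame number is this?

As if non-drop at 30 labels/s: (0 × 3600 + 57 × 60 + 3) × 30 + 18 = 102708.
Minute boundaries passed: 57; those not divisible by 10: 57 − 5 = 52; dropped labels = 2 × 52 = 104.
Actual frame index = 102708 − 104 = 102604.

102604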